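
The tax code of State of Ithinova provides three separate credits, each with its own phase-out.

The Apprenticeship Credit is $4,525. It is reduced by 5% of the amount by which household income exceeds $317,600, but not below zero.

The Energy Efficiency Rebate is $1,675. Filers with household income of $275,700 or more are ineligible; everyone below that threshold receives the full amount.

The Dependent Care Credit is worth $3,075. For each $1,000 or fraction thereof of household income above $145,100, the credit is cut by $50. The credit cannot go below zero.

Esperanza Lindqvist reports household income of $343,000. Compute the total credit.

Apprenticeship Credit: 5% of the $25,400 excess over $317,600 is $1,270; credit = $4,525 − $1,270 = $3,255.
Energy Efficiency Rebate: $343,000 meets or exceeds the $275,700 cutoff, so the credit is $0.
Dependent Care Credit: income exceeds $145,100 by $197,900 → 198 increments × $50 = $9,900 ≥ base, so the credit is $0.
Total: $3,255 + $0 + $0 = $3,255.

$3,255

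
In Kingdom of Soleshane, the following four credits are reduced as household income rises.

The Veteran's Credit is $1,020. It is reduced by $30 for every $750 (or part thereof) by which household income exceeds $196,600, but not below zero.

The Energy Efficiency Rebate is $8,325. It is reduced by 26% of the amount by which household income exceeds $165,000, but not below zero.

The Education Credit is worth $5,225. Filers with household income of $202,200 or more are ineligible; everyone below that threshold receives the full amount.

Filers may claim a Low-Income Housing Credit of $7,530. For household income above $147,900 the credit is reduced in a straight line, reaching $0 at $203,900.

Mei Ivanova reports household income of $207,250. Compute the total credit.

$570

Veteran's Credit: income exceeds $196,600 by $10,650, which is 15 full-or-partial $750 increments; reduction = 15 × $30 = $450, leaving $570.
Energy Efficiency Rebate: 26% of the $42,250 excess over $165,000 is $10,985 ≥ base, so the credit is $0.
Education Credit: $207,250 meets or exceeds the $202,200 cutoff, so the credit is $0.
Low-Income Housing Credit: $207,250 is at or above $203,900, so the credit is $0.
Total: $570 + $0 + $0 + $0 = $570.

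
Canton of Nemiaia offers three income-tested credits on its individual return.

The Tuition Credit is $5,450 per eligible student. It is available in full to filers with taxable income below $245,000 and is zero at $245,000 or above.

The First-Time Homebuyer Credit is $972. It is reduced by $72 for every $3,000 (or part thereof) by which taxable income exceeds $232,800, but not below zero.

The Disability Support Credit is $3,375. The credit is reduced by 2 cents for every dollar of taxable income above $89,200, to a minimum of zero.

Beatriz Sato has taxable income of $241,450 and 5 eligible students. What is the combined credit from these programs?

$28,336

Tuition Credit: base = 5 × $5,450 = $27,250. $241,450 is below the $245,000 cutoff, so the full $27,250 applies.
First-Time Homebuyer Credit: income exceeds $232,800 by $8,650, which is 3 full-or-partial $3,000 increments; reduction = 3 × $72 = $216, leaving $756.
Disability Support Credit: 2% of the $152,250 excess over $89,200 is $3,045; credit = $3,375 − $3,045 = $330.
Total: $27,250 + $756 + $330 = $28,336.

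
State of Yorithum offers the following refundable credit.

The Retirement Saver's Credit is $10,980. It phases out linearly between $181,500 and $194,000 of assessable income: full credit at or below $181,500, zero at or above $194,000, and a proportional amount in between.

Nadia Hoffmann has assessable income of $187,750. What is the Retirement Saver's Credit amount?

$5,490

Retirement Saver's Credit: $187,750 is $6,250 into a $12,500 phase-out range, leaving 6,250/12,500 of the credit: $10,980 × 6,250/12,500 = $5,490.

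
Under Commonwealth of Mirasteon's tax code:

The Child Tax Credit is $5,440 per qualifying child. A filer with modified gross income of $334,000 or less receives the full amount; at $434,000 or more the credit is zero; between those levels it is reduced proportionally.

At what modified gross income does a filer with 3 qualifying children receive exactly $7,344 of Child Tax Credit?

Full credit = 3 × $5,440 = $16,320.
$7,344 is 7,344/16,320 of the full $16,320, so 8,976/16,320 of the $100,000 range has been used: income = $334,000 + $100,000 × 8,976/16,320 = $389,000.

$389,000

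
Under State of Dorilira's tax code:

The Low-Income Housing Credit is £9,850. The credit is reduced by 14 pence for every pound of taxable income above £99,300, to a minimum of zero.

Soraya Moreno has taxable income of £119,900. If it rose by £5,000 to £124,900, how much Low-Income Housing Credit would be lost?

£700

At £119,900 — 14% of the £20,600 excess over £99,300 is £2,884; credit = £9,850 − £2,884 = £6,966.
At £124,900 — 14% of the £25,600 excess over £99,300 is £3,584; credit = £9,850 − £3,584 = £6,266.
Lost: £6,966 − £6,266 = £700.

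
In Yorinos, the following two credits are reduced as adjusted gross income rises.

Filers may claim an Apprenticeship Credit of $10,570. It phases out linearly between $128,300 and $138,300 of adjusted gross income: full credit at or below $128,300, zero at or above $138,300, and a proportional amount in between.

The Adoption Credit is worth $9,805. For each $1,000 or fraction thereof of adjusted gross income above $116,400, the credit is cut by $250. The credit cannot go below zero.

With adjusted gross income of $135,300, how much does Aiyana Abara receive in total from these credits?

Apprenticeship Credit: $135,300 is $7,000 into a $10,000 phase-out range, leaving 3,000/10,000 of the credit: $10,570 × 3,000/10,000 = $3,171.
Adoption Credit: income exceeds $116,400 by $18,900, which is 19 full-or-partial $1,000 increments; reduction = 19 × $250 = $4,750, leaving $5,055.
Total: $3,171 + $5,055 = $8,226.

$8,226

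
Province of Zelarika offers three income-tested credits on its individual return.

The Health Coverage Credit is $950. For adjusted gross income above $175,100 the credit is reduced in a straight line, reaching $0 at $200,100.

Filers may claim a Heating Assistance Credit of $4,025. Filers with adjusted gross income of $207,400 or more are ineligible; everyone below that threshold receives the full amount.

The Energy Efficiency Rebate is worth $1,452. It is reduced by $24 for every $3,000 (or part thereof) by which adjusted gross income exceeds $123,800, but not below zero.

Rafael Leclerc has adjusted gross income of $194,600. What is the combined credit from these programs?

$5,110

Health Coverage Credit: $194,600 is $19,500 into a $25,000 phase-out range, leaving 5,500/25,000 of the credit: $950 × 5,500/25,000 = $209.
Heating Assistance Credit: $194,600 is below the $207,400 cutoff, so the full $4,025 applies.
Energy Efficiency Rebate: income exceeds $123,800 by $70,800, which is 24 full-or-partial $3,000 increments; reduction = 24 × $24 = $576, leaving $876.
Total: $209 + $4,025 + $876 = $5,110.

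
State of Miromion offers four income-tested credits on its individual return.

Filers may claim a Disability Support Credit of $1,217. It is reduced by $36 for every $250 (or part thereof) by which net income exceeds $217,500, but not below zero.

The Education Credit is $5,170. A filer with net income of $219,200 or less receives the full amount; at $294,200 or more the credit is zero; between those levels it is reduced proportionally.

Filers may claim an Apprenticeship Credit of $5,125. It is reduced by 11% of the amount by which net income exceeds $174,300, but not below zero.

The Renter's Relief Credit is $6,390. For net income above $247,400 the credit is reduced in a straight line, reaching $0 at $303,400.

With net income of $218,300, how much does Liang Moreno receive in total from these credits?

Disability Support Credit: income exceeds $217,500 by $800, which is 4 full-or-partial $250 increments; reduction = 4 × $36 = $144, leaving $1,073.
Education Credit: $218,300 is at or below the $219,200 threshold, so the full $5,170 applies.
Apprenticeship Credit: 11% of the $44,000 excess over $174,300 is $4,840; credit = $5,125 − $4,840 = $285.
Renter's Relief Credit: $218,300 is at or below the $247,400 threshold, so the full $6,390 applies.
Total: $1,073 + $5,170 + $285 + $6,390 = $12,918.

$12,918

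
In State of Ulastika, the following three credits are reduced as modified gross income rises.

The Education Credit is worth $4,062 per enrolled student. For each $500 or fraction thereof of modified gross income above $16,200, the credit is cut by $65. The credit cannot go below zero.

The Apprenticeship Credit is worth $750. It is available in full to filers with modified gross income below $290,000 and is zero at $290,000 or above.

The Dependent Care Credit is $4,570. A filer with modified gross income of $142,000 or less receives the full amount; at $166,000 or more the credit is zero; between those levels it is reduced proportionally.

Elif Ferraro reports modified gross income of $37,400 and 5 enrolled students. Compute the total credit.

$22,835

Education Credit: base = 5 × $4,062 = $20,310. income exceeds $16,200 by $21,200, which is 43 full-or-partial $500 increments; reduction = 43 × $65 = $2,795, leaving $17,515.
Apprenticeship Credit: $37,400 is below the $290,000 cutoff, so the full $750 applies.
Dependent Care Credit: $37,400 is at or below the $142,000 threshold, so the full $4,570 applies.
Total: $17,515 + $750 + $4,570 = $22,835.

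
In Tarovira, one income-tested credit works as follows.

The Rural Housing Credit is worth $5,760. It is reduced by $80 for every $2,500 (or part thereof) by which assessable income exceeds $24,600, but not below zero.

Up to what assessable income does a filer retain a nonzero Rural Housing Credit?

After 71 increments the reduction is 71 × $80 = $5,680, leaving $80; one more increment wipes it out. Increment 71 ends at excess 71 × $2,500 = $177,500, so the highest qualifying income is $24,600 + $177,500 = $202,100.

$202,100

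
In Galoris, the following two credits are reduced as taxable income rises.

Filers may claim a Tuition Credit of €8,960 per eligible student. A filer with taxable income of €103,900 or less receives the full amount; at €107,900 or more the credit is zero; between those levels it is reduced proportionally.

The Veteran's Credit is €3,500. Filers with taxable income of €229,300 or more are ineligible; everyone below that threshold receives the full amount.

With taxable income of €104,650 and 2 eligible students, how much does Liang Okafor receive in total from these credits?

€18,060

Tuition Credit: base = 2 × €8,960 = €17,920. €104,650 is €750 into a €4,000 phase-out range, leaving 3,250/4,000 of the credit: €17,920 × 3,250/4,000 = €14,560.
Veteran's Credit: €104,650 is below the €229,300 cutoff, so the full €3,500 applies.
Total: €14,560 + €3,500 = €18,060.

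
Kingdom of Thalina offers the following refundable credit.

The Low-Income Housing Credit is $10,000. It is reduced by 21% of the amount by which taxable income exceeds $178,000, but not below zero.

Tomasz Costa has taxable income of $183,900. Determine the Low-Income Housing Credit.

Low-Income Housing Credit: 21% of the $5,900 excess over $178,000 is $1,239; credit = $10,000 − $1,239 = $8,761.

$8,761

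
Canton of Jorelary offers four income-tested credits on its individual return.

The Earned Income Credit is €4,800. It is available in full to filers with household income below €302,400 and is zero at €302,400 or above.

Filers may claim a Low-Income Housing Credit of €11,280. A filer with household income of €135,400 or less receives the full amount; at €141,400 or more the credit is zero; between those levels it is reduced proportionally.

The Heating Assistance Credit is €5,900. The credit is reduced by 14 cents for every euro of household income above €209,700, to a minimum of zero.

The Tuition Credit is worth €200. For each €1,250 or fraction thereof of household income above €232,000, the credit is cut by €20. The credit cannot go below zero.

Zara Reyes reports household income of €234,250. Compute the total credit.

€7,423

Earned Income Credit: €234,250 is below the €302,400 cutoff, so the full €4,800 applies.
Low-Income Housing Credit: €234,250 is at or above €141,400, so the credit is €0.
Heating Assistance Credit: 14% of the €24,550 excess over €209,700 is €3,437; credit = €5,900 − €3,437 = €2,463.
Tuition Credit: income exceeds €232,000 by €2,250, which is 2 full-or-partial €1,250 increments; reduction = 2 × €20 = €40, leaving €160.
Total: €4,800 + €0 + €2,463 + €160 = €7,423.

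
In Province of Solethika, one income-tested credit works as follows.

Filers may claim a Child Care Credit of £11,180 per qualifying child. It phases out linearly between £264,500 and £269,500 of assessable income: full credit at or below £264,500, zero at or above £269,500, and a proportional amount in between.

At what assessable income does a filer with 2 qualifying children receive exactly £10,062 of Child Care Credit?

Full credit = 2 × £11,180 = £22,360.
£10,062 is 10,062/22,360 of the full £22,360, so 12,298/22,360 of the £5,000 range has been used: income = £264,500 + £5,000 × 12,298/22,360 = £267,250.

£267,250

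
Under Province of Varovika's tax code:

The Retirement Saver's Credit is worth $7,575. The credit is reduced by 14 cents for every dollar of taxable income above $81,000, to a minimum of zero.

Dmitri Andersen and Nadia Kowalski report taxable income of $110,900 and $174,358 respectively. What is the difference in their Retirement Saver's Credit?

$3,389

Dmitri ($110,900): Retirement Saver's Credit: 14% of the $29,900 excess over $81,000 is $4,186; credit = $7,575 − $4,186 = $3,389.
Nadia ($174,358): Retirement Saver's Credit: 14% of the $93,358 excess over $81,000 is $13,070.12 ≥ base, so the credit is $0.
Difference: |$3,389 − $0| = $3,389.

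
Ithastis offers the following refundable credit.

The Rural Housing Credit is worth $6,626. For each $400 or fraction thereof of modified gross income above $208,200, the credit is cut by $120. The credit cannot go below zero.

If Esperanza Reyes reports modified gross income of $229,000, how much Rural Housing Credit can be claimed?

Rural Housing Credit: income exceeds $208,200 by $20,800, which is 52 full-or-partial $400 increments; reduction = 52 × $120 = $6,240, leaving $386.

$386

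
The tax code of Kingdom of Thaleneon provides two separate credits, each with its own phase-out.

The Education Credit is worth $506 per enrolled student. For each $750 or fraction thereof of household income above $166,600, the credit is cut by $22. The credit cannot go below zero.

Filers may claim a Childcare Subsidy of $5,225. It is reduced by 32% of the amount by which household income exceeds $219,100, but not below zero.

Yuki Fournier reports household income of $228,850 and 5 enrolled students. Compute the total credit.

Education Credit: base = 5 × $506 = $2,530. income exceeds $166,600 by $62,250, which is 83 full-or-partial $750 increments; reduction = 83 × $22 = $1,826, leaving $704.
Childcare Subsidy: 32% of the $9,750 excess over $219,100 is $3,120; credit = $5,225 − $3,120 = $2,105.
Total: $704 + $2,105 = $2,809.

$2,809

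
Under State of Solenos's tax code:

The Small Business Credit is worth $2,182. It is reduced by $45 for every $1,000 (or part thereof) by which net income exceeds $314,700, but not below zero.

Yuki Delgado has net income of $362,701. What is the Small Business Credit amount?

$0

Small Business Credit: income exceeds $314,700 by $48,001 → 49 increments × $45 = $2,205 ≥ base, so the credit is $0.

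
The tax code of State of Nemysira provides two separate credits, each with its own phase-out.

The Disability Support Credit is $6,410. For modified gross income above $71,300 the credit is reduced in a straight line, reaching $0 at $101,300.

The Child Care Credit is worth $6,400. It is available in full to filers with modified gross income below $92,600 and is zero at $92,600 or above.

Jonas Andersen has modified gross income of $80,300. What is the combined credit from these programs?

$10,887

Disability Support Credit: $80,300 is $9,000 into a $30,000 phase-out range, leaving 21,000/30,000 of the credit: $6,410 × 21,000/30,000 = $4,487.
Child Care Credit: $80,300 is below the $92,600 cutoff, so the full $6,400 applies.
Total: $4,487 + $6,400 = $10,887.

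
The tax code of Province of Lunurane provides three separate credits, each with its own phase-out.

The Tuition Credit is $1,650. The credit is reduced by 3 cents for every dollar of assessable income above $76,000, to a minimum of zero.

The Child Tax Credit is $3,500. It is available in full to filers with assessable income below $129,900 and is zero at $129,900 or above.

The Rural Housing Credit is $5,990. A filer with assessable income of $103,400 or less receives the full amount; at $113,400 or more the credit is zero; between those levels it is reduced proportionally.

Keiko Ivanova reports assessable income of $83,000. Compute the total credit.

$10,930

Tuition Credit: 3% of the $7,000 excess over $76,000 is $210; credit = $1,650 − $210 = $1,440.
Child Tax Credit: $83,000 is below the $129,900 cutoff, so the full $3,500 applies.
Rural Housing Credit: $83,000 is at or below the $103,400 threshold, so the full $5,990 applies.
Total: $1,440 + $3,500 + $5,990 = $10,930.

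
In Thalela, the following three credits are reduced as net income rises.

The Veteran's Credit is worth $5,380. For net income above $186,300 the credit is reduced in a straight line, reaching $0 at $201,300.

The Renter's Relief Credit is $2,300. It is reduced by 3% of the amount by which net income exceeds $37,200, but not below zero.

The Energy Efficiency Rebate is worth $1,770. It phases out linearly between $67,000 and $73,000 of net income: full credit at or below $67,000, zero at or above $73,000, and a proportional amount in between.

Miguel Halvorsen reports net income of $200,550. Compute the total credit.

$269

Veteran's Credit: $200,550 is $14,250 into a $15,000 phase-out range, leaving 750/15,000 of the credit: $5,380 × 750/15,000 = $269.
Renter's Relief Credit: 3% of the $163,350 excess over $37,200 is $4,900.50 ≥ base, so the credit is $0.
Energy Efficiency Rebate: $200,550 is at or above $73,000, so the credit is $0.
Total: $269 + $0 + $0 = $269.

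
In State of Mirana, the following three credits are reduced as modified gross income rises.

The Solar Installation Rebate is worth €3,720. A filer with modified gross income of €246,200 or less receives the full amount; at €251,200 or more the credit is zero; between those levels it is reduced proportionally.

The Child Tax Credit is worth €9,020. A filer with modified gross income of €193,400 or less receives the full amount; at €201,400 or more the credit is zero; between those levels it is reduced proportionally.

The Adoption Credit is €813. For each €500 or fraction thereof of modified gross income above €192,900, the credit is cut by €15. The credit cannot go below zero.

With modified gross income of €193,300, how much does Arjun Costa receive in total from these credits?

€13,538

Solar Installation Rebate: €193,300 is at or below the €246,200 threshold, so the full €3,720 applies.
Child Tax Credit: €193,300 is at or below the €193,400 threshold, so the full €9,020 applies.
Adoption Credit: income exceeds €192,900 by €400, which is 1 full-or-partial €500 increment; reduction = 1 × €15 = €15, leaving €798.
Total: €3,720 + €9,020 + €798 = €13,538.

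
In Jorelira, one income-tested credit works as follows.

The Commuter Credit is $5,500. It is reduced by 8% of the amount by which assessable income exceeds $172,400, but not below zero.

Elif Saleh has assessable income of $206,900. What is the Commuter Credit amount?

$2,740

Commuter Credit: 8% of the $34,500 excess over $172,400 is $2,760; credit = $5,500 − $2,760 = $2,740.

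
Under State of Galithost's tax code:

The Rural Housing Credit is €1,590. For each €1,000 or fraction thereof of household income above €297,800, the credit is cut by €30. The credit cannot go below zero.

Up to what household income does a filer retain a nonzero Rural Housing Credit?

After 52 increments the reduction is 52 × €30 = €1,560, leaving €30; one more increment wipes it out. Increment 52 ends at excess 52 × €1,000 = €52,000, so the highest qualifying income is €297,800 + €52,000 = €349,800.

€349,800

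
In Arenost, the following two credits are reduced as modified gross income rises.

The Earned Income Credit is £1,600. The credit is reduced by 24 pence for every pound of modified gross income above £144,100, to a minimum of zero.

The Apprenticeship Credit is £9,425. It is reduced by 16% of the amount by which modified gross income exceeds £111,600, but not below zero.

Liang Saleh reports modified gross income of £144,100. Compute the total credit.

Earned Income Credit: £144,100 is at or below the £144,100 threshold, so the full £1,600 applies.
Apprenticeship Credit: 16% of the £32,500 excess over £111,600 is £5,200; credit = £9,425 − £5,200 = £4,225.
Total: £1,600 + £4,225 = £5,825.

£5,825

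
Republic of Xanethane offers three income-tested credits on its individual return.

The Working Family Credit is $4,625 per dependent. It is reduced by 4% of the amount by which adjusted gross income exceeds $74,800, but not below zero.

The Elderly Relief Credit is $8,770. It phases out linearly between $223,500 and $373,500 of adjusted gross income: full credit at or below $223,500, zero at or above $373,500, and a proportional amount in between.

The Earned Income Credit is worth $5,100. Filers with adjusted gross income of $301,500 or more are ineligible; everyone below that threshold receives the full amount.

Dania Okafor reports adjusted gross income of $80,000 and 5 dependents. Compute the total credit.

$36,787

Working Family Credit: base = 5 × $4,625 = $23,125. 4% of the $5,200 excess over $74,800 is $208; credit = $23,125 − $208 = $22,917.
Elderly Relief Credit: $80,000 is at or below the $223,500 threshold, so the full $8,770 applies.
Earned Income Credit: $80,000 is below the $301,500 cutoff, so the full $5,100 applies.
Total: $22,917 + $8,770 + $5,100 = $36,787.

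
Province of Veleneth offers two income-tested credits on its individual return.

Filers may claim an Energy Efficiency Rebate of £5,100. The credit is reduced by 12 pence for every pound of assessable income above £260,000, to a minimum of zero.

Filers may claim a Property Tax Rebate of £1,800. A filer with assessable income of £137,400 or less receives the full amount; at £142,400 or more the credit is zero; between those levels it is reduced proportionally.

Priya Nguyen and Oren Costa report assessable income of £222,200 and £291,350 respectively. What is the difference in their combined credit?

£3,762

Priya (£222,200): Energy Efficiency Rebate: £222,200 is at or below the £260,000 threshold, so the full £5,100 applies. Property Tax Rebate: £222,200 is at or above £142,400, so the credit is £0. total £5,100 + £0 = £5,100
Oren (£291,350): Energy Efficiency Rebate: 12% of the £31,350 excess over £260,000 is £3,762; credit = £5,100 − £3,762 = £1,338. Property Tax Rebate: £291,350 is at or above £142,400, so the credit is £0. total £1,338 + £0 = £1,338
Difference: |£5,100 − £1,338| = £3,762.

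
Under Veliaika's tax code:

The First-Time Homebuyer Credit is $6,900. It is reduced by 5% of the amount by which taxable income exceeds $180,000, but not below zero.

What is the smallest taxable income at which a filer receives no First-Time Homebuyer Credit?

The credit falls by 5% of each dollar above $180,000, so it reaches zero when the excess is $6,900 / 5% = $138,000: income = $180,000 + $138,000 = $318,000.

$318,000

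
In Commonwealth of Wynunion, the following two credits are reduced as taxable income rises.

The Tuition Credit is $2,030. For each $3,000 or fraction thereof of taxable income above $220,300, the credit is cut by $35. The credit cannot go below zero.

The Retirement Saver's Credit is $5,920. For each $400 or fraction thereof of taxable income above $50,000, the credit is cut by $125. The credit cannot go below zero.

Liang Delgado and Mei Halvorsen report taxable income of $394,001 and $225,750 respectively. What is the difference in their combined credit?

Liang ($394,001): Tuition Credit: income exceeds $220,300 by $173,701 → 58 increments × $35 = $2,030 ≥ base, so the credit is $0. Retirement Saver's Credit: income exceeds $50,000 by $344,001 → 861 increments × $125 = $107,625 ≥ base, so the credit is $0. total $0 + $0 = $0
Mei ($225,750): Tuition Credit: income exceeds $220,300 by $5,450, which is 2 full-or-partial $3,000 increments; reduction = 2 × $35 = $70, leaving $1,960. Retirement Saver's Credit: income exceeds $50,000 by $175,750 → 440 increments × $125 = $55,000 ≥ base, so the credit is $0. total $1,960 + $0 = $1,960
Difference: |$0 − $1,960| = $1,960.

$1,960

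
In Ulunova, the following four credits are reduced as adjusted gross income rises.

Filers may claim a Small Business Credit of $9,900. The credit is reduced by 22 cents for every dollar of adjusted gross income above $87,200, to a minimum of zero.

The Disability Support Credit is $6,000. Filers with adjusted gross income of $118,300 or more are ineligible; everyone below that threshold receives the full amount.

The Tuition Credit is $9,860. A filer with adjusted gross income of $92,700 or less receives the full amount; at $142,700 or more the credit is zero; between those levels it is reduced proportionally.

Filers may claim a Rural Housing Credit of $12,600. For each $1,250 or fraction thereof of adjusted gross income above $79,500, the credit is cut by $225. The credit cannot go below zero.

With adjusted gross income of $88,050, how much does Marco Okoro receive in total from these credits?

$36,598

Small Business Credit: 22% of the $850 excess over $87,200 is $187; credit = $9,900 − $187 = $9,713.
Disability Support Credit: $88,050 is below the $118,300 cutoff, so the full $6,000 applies.
Tuition Credit: $88,050 is at or below the $92,700 threshold, so the full $9,860 applies.
Rural Housing Credit: income exceeds $79,500 by $8,550, which is 7 full-or-partial $1,250 increments; reduction = 7 × $225 = $1,575, leaving $11,025.
Total: $9,713 + $6,000 + $9,860 + $11,025 = $36,598.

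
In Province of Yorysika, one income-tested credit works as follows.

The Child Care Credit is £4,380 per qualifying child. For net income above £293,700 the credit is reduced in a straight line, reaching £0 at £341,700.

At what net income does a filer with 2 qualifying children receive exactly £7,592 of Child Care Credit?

£300,100

Full credit = 2 × £4,380 = £8,760.
£7,592 is 7,592/8,760 of the full £8,760, so 1,168/8,760 of the £48,000 range has been used: income = £293,700 + £48,000 × 1,168/8,760 = £300,100.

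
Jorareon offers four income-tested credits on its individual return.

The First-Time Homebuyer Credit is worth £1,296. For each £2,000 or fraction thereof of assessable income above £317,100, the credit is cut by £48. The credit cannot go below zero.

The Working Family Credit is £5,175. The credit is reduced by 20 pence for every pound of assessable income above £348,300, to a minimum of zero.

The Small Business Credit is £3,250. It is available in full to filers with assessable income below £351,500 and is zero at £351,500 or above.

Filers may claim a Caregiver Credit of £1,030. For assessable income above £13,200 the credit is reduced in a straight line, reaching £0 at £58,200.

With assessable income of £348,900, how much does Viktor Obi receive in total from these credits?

£8,833

First-Time Homebuyer Credit: income exceeds £317,100 by £31,800, which is 16 full-or-partial £2,000 increments; reduction = 16 × £48 = £768, leaving £528.
Working Family Credit: 20% of the £600 excess over £348,300 is £120; credit = £5,175 − £120 = £5,055.
Small Business Credit: £348,900 is below the £351,500 cutoff, so the full £3,250 applies.
Caregiver Credit: £348,900 is at or above £58,200, so the credit is £0.
Total: £528 + £5,055 + £3,250 + £0 = £8,833.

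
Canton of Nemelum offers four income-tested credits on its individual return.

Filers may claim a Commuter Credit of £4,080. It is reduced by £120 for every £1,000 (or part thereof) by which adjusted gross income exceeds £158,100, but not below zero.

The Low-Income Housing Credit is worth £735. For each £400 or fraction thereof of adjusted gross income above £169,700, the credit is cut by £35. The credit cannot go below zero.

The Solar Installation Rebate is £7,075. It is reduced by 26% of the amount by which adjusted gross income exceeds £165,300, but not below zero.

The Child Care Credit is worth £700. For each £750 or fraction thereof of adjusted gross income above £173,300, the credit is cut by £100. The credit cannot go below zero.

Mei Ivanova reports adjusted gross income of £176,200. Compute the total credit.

Commuter Credit: income exceeds £158,100 by £18,100, which is 19 full-or-partial £1,000 increments; reduction = 19 × £120 = £2,280, leaving £1,800.
Low-Income Housing Credit: income exceeds £169,700 by £6,500, which is 17 full-or-partial £400 increments; reduction = 17 × £35 = £595, leaving £140.
Solar Installation Rebate: 26% of the £10,900 excess over £165,300 is £2,834; credit = £7,075 − £2,834 = £4,241.
Child Care Credit: income exceeds £173,300 by £2,900, which is 4 full-or-partial £750 increments; reduction = 4 × £100 = £400, leaving £300.
Total: £1,800 + £140 + £4,241 + £300 = £6,481.

£6,481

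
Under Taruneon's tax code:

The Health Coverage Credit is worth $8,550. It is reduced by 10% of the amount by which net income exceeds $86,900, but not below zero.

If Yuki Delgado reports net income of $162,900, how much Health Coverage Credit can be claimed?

Health Coverage Credit: 10% of the $76,000 excess over $86,900 is $7,600; credit = $8,550 − $7,600 = $950.

$950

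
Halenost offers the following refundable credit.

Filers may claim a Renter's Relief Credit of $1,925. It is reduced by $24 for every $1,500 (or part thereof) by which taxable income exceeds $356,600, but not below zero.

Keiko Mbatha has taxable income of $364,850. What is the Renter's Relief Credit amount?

$1,781

Renter's Relief Credit: income exceeds $356,600 by $8,250, which is 6 full-or-partial $1,500 increments; reduction = 6 × $24 = $144, leaving $1,781.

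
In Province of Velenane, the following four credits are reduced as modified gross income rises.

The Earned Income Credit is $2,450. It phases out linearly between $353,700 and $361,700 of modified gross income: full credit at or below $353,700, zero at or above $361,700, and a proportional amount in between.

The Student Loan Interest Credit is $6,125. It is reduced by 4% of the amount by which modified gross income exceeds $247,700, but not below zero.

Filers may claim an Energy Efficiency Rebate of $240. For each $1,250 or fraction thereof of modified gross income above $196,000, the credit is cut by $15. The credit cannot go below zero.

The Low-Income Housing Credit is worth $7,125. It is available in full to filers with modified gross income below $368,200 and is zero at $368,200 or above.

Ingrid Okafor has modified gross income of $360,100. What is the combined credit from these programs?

$9,244

Earned Income Credit: $360,100 is $6,400 into a $8,000 phase-out range, leaving 1,600/8,000 of the credit: $2,450 × 1,600/8,000 = $490.
Student Loan Interest Credit: 4% of the $112,400 excess over $247,700 is $4,496; credit = $6,125 − $4,496 = $1,629.
Energy Efficiency Rebate: income exceeds $196,000 by $164,100 → 132 increments × $15 = $1,980 ≥ base, so the credit is $0.
Low-Income Housing Credit: $360,100 is below the $368,200 cutoff, so the full $7,125 applies.
Total: $490 + $1,629 + $0 + $7,125 = $9,244.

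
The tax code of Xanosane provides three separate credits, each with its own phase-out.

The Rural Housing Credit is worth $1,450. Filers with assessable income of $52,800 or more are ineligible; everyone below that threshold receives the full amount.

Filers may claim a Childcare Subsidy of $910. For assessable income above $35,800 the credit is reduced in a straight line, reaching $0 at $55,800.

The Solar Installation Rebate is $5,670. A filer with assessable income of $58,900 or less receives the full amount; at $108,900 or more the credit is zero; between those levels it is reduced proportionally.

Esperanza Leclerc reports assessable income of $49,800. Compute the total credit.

$7,393

Rural Housing Credit: $49,800 is below the $52,800 cutoff, so the full $1,450 applies.
Childcare Subsidy: $49,800 is $14,000 into a $20,000 phase-out range, leaving 6,000/20,000 of the credit: $910 × 6,000/20,000 = $273.
Solar Installation Rebate: $49,800 is at or below the $58,900 threshold, so the full $5,670 applies.
Total: $1,450 + $273 + $5,670 = $7,393.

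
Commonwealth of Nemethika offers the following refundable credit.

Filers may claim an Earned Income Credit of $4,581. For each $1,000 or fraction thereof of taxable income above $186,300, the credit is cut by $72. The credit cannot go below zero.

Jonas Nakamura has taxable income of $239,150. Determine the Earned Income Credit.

Earned Income Credit: income exceeds $186,300 by $52,850, which is 53 full-or-partial $1,000 increments; reduction = 53 × $72 = $3,816, leaving $765.

$765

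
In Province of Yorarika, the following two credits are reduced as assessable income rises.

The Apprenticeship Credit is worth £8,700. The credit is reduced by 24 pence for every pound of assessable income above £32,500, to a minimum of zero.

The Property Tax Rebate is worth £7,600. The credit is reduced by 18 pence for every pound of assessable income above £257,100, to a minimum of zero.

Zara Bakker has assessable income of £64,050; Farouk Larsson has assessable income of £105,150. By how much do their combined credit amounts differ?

£1,128

Zara (£64,050): Apprenticeship Credit: 24% of the £31,550 excess over £32,500 is £7,572; credit = £8,700 − £7,572 = £1,128. Property Tax Rebate: £64,050 is at or below the £257,100 threshold, so the full £7,600 applies. total £1,128 + £7,600 = £8,728
Farouk (£105,150): Apprenticeship Credit: 24% of the £72,650 excess over £32,500 is £17,436 ≥ base, so the credit is £0. Property Tax Rebate: £105,150 is at or below the £257,100 threshold, so the full £7,600 applies. total £0 + £7,600 = £7,600
Difference: |£8,728 − £7,600| = £1,128.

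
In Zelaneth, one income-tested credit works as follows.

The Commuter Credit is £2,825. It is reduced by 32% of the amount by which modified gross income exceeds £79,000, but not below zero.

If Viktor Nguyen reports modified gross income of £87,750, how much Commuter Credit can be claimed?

£25

Commuter Credit: 32% of the £8,750 excess over £79,000 is £2,800; credit = £2,825 − £2,800 = £25.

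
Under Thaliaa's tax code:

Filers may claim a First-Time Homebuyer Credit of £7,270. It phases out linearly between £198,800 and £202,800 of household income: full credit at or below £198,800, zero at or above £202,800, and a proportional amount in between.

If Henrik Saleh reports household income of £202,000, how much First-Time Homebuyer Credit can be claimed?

£1,454

First-Time Homebuyer Credit: £202,000 is £3,200 into a £4,000 phase-out range, leaving 800/4,000 of the credit: £7,270 × 800/4,000 = £1,454.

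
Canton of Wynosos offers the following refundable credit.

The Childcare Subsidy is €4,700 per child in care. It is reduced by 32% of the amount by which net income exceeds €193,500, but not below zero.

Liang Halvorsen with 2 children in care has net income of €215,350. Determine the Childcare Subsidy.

€2,408

Childcare Subsidy: base = 2 × €4,700 = €9,400. 32% of the €21,850 excess over €193,500 is €6,992; credit = €9,400 − €6,992 = €2,408.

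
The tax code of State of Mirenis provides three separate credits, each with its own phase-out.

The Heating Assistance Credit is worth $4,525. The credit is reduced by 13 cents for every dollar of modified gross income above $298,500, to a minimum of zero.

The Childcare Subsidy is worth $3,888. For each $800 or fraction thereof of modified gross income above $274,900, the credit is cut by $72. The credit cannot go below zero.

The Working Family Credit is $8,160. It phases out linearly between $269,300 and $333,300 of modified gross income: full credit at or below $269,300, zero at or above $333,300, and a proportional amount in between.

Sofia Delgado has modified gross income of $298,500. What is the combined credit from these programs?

Heating Assistance Credit: $298,500 is at or below the $298,500 threshold, so the full $4,525 applies.
Childcare Subsidy: income exceeds $274,900 by $23,600, which is 30 full-or-partial $800 increments; reduction = 30 × $72 = $2,160, leaving $1,728.
Working Family Credit: $298,500 is $29,200 into a $64,000 phase-out range, leaving 34,800/64,000 of the credit: $8,160 × 34,800/64,000 = $4,437.
Total: $4,525 + $1,728 + $4,437 = $10,690.

$10,690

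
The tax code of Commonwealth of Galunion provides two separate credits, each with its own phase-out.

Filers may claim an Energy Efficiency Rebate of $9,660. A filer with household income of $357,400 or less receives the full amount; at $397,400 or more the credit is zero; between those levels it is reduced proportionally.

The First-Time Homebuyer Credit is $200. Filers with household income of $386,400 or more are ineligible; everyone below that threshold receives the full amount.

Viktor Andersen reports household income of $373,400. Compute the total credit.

Energy Efficiency Rebate: $373,400 is $16,000 into a $40,000 phase-out range, leaving 24,000/40,000 of the credit: $9,660 × 24,000/40,000 = $5,796.
First-Time Homebuyer Credit: $373,400 is below the $386,400 cutoff, so the full $200 applies.
Total: $5,796 + $200 = $5,996.

$5,996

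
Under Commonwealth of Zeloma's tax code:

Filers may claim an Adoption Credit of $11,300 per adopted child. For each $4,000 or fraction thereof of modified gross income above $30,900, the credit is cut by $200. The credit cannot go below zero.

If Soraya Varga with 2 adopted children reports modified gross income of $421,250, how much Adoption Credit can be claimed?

$3,000

Adoption Credit: base = 2 × $11,300 = $22,600. income exceeds $30,900 by $390,350, which is 98 full-or-partial $4,000 increments; reduction = 98 × $200 = $19,600, leaving $3,000.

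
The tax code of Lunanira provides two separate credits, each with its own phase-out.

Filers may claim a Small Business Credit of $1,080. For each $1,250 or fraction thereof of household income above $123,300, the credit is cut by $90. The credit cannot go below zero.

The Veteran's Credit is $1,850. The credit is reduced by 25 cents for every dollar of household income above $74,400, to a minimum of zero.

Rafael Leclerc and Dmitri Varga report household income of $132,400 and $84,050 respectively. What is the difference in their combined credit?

Rafael ($132,400): Small Business Credit: income exceeds $123,300 by $9,100, which is 8 full-or-partial $1,250 increments; reduction = 8 × $90 = $720, leaving $360. Veteran's Credit: 25% of the $58,000 excess over $74,400 is $14,500 ≥ base, so the credit is $0. total $360 + $0 = $360
Dmitri ($84,050): Small Business Credit: $84,050 is at or below the $123,300 threshold, so the full $1,080 applies. Veteran's Credit: 25% of the $9,650 excess over $74,400 is $2,412.50 ≥ base, so the credit is $0. total $1,080 + $0 = $1,080
Difference: |$360 − $1,080| = $720.

$720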